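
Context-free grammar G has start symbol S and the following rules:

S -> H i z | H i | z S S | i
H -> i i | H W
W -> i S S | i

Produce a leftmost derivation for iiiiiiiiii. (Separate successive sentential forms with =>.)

S => Hi   [S -> H i]
Hi => HWi   [H -> H W]
HWi => HWWi   [H -> H W]
HWWi => HWWWi   [H -> H W]
HWWWi => HWWWWi   [H -> H W]
HWWWWi => HWWWWWi   [H -> H W]
HWWWWWi => iiWWWWWi   [H -> i i]
iiWWWWWi => iiiSSWWWWi   [W -> i S S]
iiiSSWWWWi => iiiiSWWWWi   [S -> i]
iiiiSWWWWi => iiiiiWWWWi   [S -> i]
iiiiiWWWWi => iiiiiiWWWi   [W -> i]
iiiiiiWWWi => iiiiiiiWWi   [W -> i]
iiiiiiiWWi => iiiiiiiiWi   [W -> i]
iiiiiiiiWi => iiiiiiiiii   [W -> i]

S => Hi => HWi => HWWi => HWWWi => HWWWWi => HWWWWWi => iiWWWWWi => iiiSSWWWWi => iiiiSWWWWi => iiiiiWWWWi => iiiiiiWWWi => iiiiiiiWWi => iiiiiiiiWi => iiiiiiiiii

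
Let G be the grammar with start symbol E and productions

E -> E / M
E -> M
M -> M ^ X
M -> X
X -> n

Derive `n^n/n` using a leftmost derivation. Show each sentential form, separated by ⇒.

E ⇒ E/M ⇒ M/M ⇒ M^X/M ⇒ X^X/M ⇒ n^X/M ⇒ n^n/M ⇒ n^n/X ⇒ n^n/n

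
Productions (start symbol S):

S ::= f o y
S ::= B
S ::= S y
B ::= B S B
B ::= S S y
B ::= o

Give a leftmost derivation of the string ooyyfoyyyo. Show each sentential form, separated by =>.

S => B => BSB => oSB => oBB => oSSyB => oSySyB => oSyySyB => oByySyB => ooyySyB => ooyySyyB => ooyyfoyyyB => ooyyfoyyyo

S => B   [S ::= B]
B => BSB   [B ::= B S B]
BSB => oSB   [B ::= o]
oSB => oBB   [S ::= B]
oBB => oSSyB   [B ::= S S y]
oSSyB => oSySyB   [S ::= S y]
oSySyB => oSyySyB   [S ::= S y]
oSyySyB => oByySyB   [S ::= B]
oByySyB => ooyySyB   [B ::= o]
ooyySyB => ooyySyyB   [S ::= S y]
ooyySyyB => ooyyfoyyyB   [S ::= f o y]
ooyyfoyyyB => ooyyfoyyyo   [B ::= o]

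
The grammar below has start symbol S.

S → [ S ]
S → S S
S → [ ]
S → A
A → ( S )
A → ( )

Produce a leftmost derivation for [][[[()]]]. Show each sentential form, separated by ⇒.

S⇒SS⇒[]S⇒[][S]⇒[][[S]]⇒[][[[S]]]⇒[][[[A]]]⇒[][[[()]]]

S ⇒ SS   [S → S S]
SS ⇒ []S   [S → [ ]]
[]S ⇒ [][S]   [S → [ S ]]
[][S] ⇒ [][[S]]   [S → [ S ]]
[][[S]] ⇒ [][[[S]]]   [S → [ S ]]
[][[[S]]] ⇒ [][[[A]]]   [S → A]
[][[[A]]] ⇒ [][[[()]]]   [A → ( )]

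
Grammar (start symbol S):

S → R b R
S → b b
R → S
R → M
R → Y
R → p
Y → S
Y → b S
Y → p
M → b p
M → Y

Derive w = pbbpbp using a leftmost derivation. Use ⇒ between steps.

S ⇒ RbR ⇒ pbR ⇒ pbM ⇒ pbY ⇒ pbS ⇒ pbRbR ⇒ pbMbR ⇒ pbbpbR ⇒ pbbpbY ⇒ pbbpbp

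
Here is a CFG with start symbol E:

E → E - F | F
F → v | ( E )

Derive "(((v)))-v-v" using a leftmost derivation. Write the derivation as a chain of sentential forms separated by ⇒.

E ⇒ E-F   [E → E - F]
E-F ⇒ E-F-F   [E → E - F]
E-F-F ⇒ F-F-F   [E → F]
F-F-F ⇒ (E)-F-F   [F → ( E )]
(E)-F-F ⇒ (F)-F-F   [E → F]
(F)-F-F ⇒ ((E))-F-F   [F → ( E )]
((E))-F-F ⇒ ((F))-F-F   [E → F]
((F))-F-F ⇒ (((E)))-F-F   [F → ( E )]
(((E)))-F-F ⇒ (((F)))-F-F   [E → F]
(((F)))-F-F ⇒ (((v)))-F-F   [F → v]
(((v)))-F-F ⇒ (((v)))-v-F   [F → v]
(((v)))-v-F ⇒ (((v)))-v-v   [F → v]

E ⇒ E-F ⇒ E-F-F ⇒ F-F-F ⇒ (E)-F-F ⇒ (F)-F-F ⇒ ((E))-F-F ⇒ ((F))-F-F ⇒ (((E)))-F-F ⇒ (((F)))-F-F ⇒ (((v)))-F-F ⇒ (((v)))-v-F ⇒ (((v)))-v-v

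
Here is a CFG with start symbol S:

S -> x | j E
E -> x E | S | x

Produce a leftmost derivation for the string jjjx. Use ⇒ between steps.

S ⇒ jE ⇒ jS ⇒ jjE ⇒ jjS ⇒ jjjE ⇒ jjjS ⇒ jjjx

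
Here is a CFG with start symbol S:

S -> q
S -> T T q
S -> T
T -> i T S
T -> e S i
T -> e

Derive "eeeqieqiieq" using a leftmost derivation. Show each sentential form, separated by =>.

S => TTq   [S -> T T q]
TTq => eSiTq   [T -> e S i]
eSiTq => eTiTq   [S -> T]
eTiTq => eeSiiTq   [T -> e S i]
eeSiiTq => eeTTqiiTq   [S -> T T q]
eeTTqiiTq => eeeSiTqiiTq   [T -> e S i]
eeeSiTqiiTq => eeeqiTqiiTq   [S -> q]
eeeqiTqiiTq => eeeqieqiiTq   [T -> e]
eeeqieqiiTq => eeeqieqiieq   [T -> e]

S=>TTq=>eSiTq=>eTiTq=>eeSiiTq=>eeTTqiiTq=>eeeSiTqiiTq=>eeeqiTqiiTq=>eeeqieqiiTq=>eeeqieqiieq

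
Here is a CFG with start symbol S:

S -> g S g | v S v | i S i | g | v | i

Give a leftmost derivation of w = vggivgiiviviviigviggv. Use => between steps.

S => vSv   [S -> v S v]
vSv => vgSgv   [S -> g S g]
vgSgv => vggSggv   [S -> g S g]
vggSggv => vggiSiggv   [S -> i S i]
vggiSiggv => vggivSviggv   [S -> v S v]
vggivSviggv => vggivgSgviggv   [S -> g S g]
vggivgSgviggv => vggivgiSigviggv   [S -> i S i]
vggivgiSigviggv => vggivgiiSiigviggv   [S -> i S i]
vggivgiiSiigviggv => vggivgiivSviigviggv   [S -> v S v]
vggivgiivSviigviggv => vggivgiiviSiviigviggv   [S -> i S i]
vggivgiiviSiviigviggv => vggivgiiviviviigviggv   [S -> v]

S => vSv => vgSgv => vggSggv => vggiSiggv => vggivSviggv => vggivgSgviggv => vggivgiSigviggv => vggivgiiSiigviggv => vggivgiivSviigviggv => vggivgiiviSiviigviggv => vggivgiiviviviigviggv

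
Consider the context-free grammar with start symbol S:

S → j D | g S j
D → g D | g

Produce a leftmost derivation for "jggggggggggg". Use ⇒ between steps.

S ⇒ jD   [S → j D]
jD ⇒ jgD   [D → g D]
jgD ⇒ jggD   [D → g D]
jggD ⇒ jgggD   [D → g D]
jgggD ⇒ jggggD   [D → g D]
jggggD ⇒ jgggggD   [D → g D]
jgggggD ⇒ jggggggD   [D → g D]
jggggggD ⇒ jgggggggD   [D → g D]
jgggggggD ⇒ jggggggggD   [D → g D]
jggggggggD ⇒ jgggggggggD   [D → g D]
jgggggggggD ⇒ jggggggggggD   [D → g D]
jggggggggggD ⇒ jggggggggggg   [D → g]

S⇒jD⇒jgD⇒jggD⇒jgggD⇒jggggD⇒jgggggD⇒jggggggD⇒jgggggggD⇒jggggggggD⇒jgggggggggD⇒jggggggggggD⇒jggggggggggg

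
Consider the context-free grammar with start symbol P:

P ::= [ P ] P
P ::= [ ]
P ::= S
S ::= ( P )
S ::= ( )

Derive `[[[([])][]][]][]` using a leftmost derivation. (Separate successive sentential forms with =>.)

P => [P]P => [[P]P]P => [[[P]P]P]P => [[[S]P]P]P => [[[(P)]P]P]P => [[[([])]P]P]P => [[[([])][]]P]P => [[[([])][]][]]P => [[[([])][]][]][]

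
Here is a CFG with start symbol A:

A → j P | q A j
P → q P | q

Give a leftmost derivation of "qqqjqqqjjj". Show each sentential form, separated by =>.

A=>qAj=>qqAjj=>qqqAjjj=>qqqjPjjj=>qqqjqPjjj=>qqqjqqPjjj=>qqqjqqqjjj

A => qAj   [A → q A j]
qAj => qqAjj   [A → q A j]
qqAjj => qqqAjjj   [A → q A j]
qqqAjjj => qqqjPjjj   [A → j P]
qqqjPjjj => qqqjqPjjj   [P → q P]
qqqjqPjjj => qqqjqqPjjj   [P → q P]
qqqjqqPjjj => qqqjqqqjjj   [P → q]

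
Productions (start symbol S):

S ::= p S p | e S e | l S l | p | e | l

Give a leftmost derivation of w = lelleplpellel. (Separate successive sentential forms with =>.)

S => lSl => leSel => lelSlel => lellSllel => lelleSellel => lellepSpellel => lelleplpellel

S => lSl   [S ::= l S l]
lSl => leSel   [S ::= e S e]
leSel => lelSlel   [S ::= l S l]
lelSlel => lellSllel   [S ::= l S l]
lellSllel => lelleSellel   [S ::= e S e]
lelleSellel => lellepSpellel   [S ::= p S p]
lellepSpellel => lelleplpellel   [S ::= l]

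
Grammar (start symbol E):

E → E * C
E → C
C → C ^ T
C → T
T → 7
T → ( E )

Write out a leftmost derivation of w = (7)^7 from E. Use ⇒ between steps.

E ⇒ C   [E → C]
C ⇒ C^T   [C → C ^ T]
C^T ⇒ T^T   [C → T]
T^T ⇒ (E)^T   [T → ( E )]
(E)^T ⇒ (C)^T   [E → C]
(C)^T ⇒ (T)^T   [C → T]
(T)^T ⇒ (7)^T   [T → 7]
(7)^T ⇒ (7)^7   [T → 7]

E⇒C⇒C^T⇒T^T⇒(E)^T⇒(C)^T⇒(T)^T⇒(7)^T⇒(7)^7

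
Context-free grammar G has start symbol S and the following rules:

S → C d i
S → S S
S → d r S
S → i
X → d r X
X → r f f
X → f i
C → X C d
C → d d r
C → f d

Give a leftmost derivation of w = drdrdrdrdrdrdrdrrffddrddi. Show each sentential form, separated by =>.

S => Cdi   [S → C d i]
Cdi => XCddi   [C → X C d]
XCddi => drXCddi   [X → d r X]
drXCddi => drdrXCddi   [X → d r X]
drdrXCddi => drdrdrXCddi   [X → d r X]
drdrdrXCddi => drdrdrdrXCddi   [X → d r X]
drdrdrdrXCddi => drdrdrdrdrXCddi   [X → d r X]
drdrdrdrdrXCddi => drdrdrdrdrdrXCddi   [X → d r X]
drdrdrdrdrdrXCddi => drdrdrdrdrdrdrXCddi   [X → d r X]
drdrdrdrdrdrdrXCddi => drdrdrdrdrdrdrdrXCddi   [X → d r X]
drdrdrdrdrdrdrdrXCddi => drdrdrdrdrdrdrdrrffCddi   [X → r f f]
drdrdrdrdrdrdrdrrffCddi => drdrdrdrdrdrdrdrrffddrddi   [C → d d r]

S => Cdi => XCddi => drXCddi => drdrXCddi => drdrdrXCddi => drdrdrdrXCddi => drdrdrdrdrXCddi => drdrdrdrdrdrXCddi => drdrdrdrdrdrdrXCddi => drdrdrdrdrdrdrdrXCddi => drdrdrdrdrdrdrdrrffCddi => drdrdrdrdrdrdrdrrffddrddi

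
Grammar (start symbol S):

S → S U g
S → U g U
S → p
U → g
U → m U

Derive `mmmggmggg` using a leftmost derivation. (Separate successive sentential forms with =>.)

S => SUg => UgUUg => mUgUUg => mmUgUUg => mmmUgUUg => mmmggUUg => mmmggmUUg => mmmggmgUg => mmmggmggg

S => SUg   [S → S U g]
SUg => UgUUg   [S → U g U]
UgUUg => mUgUUg   [U → m U]
mUgUUg => mmUgUUg   [U → m U]
mmUgUUg => mmmUgUUg   [U → m U]
mmmUgUUg => mmmggUUg   [U → g]
mmmggUUg => mmmggmUUg   [U → m U]
mmmggmUUg => mmmggmgUg   [U → g]
mmmggmgUg => mmmggmggg   [U → g]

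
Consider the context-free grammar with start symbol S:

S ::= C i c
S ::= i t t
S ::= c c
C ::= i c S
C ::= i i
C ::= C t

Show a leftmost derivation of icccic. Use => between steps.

S => Cic => icSic => icccic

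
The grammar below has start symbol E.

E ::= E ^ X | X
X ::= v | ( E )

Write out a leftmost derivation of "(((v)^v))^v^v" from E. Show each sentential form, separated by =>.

E => E^X => E^X^X => X^X^X => (E)^X^X => (X)^X^X => ((E))^X^X => ((E^X))^X^X => ((X^X))^X^X => (((E)^X))^X^X => (((X)^X))^X^X => (((v)^X))^X^X => (((v)^v))^X^X => (((v)^v))^v^X => (((v)^v))^v^v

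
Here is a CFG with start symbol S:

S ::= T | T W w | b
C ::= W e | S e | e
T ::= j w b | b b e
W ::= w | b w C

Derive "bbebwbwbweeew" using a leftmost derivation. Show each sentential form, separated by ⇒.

S ⇒ TWw   [S ::= T W w]
TWw ⇒ bbeWw   [T ::= b b e]
bbeWw ⇒ bbebwCw   [W ::= b w C]
bbebwCw ⇒ bbebwWew   [C ::= W e]
bbebwWew ⇒ bbebwbwCew   [W ::= b w C]
bbebwbwCew ⇒ bbebwbwWeew   [C ::= W e]
bbebwbwWeew ⇒ bbebwbwbwCeew   [W ::= b w C]
bbebwbwbwCeew ⇒ bbebwbwbweeew   [C ::= e]

S⇒TWw⇒bbeWw⇒bbebwCw⇒bbebwWew⇒bbebwbwCew⇒bbebwbwWeew⇒bbebwbwbwCeew⇒bbebwbwbweeew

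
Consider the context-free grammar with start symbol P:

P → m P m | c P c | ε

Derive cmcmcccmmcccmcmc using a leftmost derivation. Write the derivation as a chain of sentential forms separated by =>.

P=>cPc=>cmPmc=>cmcPcmc=>cmcmPmcmc=>cmcmcPcmcmc=>cmcmccPccmcmc=>cmcmcccPcccmcmc=>cmcmcccmPmcccmcmc=>cmcmcccmmcccmcmc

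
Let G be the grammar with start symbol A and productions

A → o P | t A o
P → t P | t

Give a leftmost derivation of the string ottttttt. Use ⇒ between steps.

A ⇒ oP ⇒ otP ⇒ ottP ⇒ otttP ⇒ ottttP ⇒ otttttP ⇒ ottttttP ⇒ ottttttt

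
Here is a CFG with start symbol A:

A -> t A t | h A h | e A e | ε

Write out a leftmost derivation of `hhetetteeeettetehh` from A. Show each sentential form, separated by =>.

A => hAh   [A -> h A h]
hAh => hhAhh   [A -> h A h]
hhAhh => hheAehh   [A -> e A e]
hheAehh => hhetAtehh   [A -> t A t]
hhetAtehh => hheteAetehh   [A -> e A e]
hheteAetehh => hhetetAtetehh   [A -> t A t]
hhetetAtetehh => hhetettAttetehh   [A -> t A t]
hhetettAttetehh => hhetetteAettetehh   [A -> e A e]
hhetetteAettetehh => hhetetteeAeettetehh   [A -> e A e]
hhetetteeAeettetehh => hhetetteeeettetehh   [A -> ε]

A=>hAh=>hhAhh=>hheAehh=>hhetAtehh=>hheteAetehh=>hhetetAtetehh=>hhetettAttetehh=>hhetetteAettetehh=>hhetetteeAeettetehh=>hhetetteeeettetehh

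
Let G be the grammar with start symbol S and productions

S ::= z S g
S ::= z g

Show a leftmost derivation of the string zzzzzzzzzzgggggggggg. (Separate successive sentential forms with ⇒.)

S ⇒ zSg   [S ::= z S g]
zSg ⇒ zzSgg   [S ::= z S g]
zzSgg ⇒ zzzSggg   [S ::= z S g]
zzzSggg ⇒ zzzzSgggg   [S ::= z S g]
zzzzSgggg ⇒ zzzzzSggggg   [S ::= z S g]
zzzzzSggggg ⇒ zzzzzzSgggggg   [S ::= z S g]
zzzzzzSgggggg ⇒ zzzzzzzSggggggg   [S ::= z S g]
zzzzzzzSggggggg ⇒ zzzzzzzzSgggggggg   [S ::= z S g]
zzzzzzzzSgggggggg ⇒ zzzzzzzzzSggggggggg   [S ::= z S g]
zzzzzzzzzSggggggggg ⇒ zzzzzzzzzzgggggggggg   [S ::= z g]

S ⇒ zSg ⇒ zzSgg ⇒ zzzSggg ⇒ zzzzSgggg ⇒ zzzzzSggggg ⇒ zzzzzzSgggggg ⇒ zzzzzzzSggggggg ⇒ zzzzzzzzSgggggggg ⇒ zzzzzzzzzSggggggggg ⇒ zzzzzzzzzzgggggggggg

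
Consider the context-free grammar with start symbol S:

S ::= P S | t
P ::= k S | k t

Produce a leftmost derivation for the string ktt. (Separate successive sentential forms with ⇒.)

S⇒PS⇒ktS⇒ktt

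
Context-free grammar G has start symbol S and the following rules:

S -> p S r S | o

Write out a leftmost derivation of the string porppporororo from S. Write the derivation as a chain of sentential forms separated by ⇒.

S ⇒ pSrS   [S -> p S r S]
pSrS ⇒ porS   [S -> o]
porS ⇒ porpSrS   [S -> p S r S]
porpSrS ⇒ porppSrSrS   [S -> p S r S]
porppSrSrS ⇒ porpppSrSrSrS   [S -> p S r S]
porpppSrSrSrS ⇒ porppporSrSrS   [S -> o]
porppporSrSrS ⇒ porpppororSrS   [S -> o]
porpppororSrS ⇒ porppporororS   [S -> o]
porppporororS ⇒ porppporororo   [S -> o]

S⇒pSrS⇒porS⇒porpSrS⇒porppSrSrS⇒porpppSrSrSrS⇒porppporSrSrS⇒porpppororSrS⇒porppporororS⇒porppporororo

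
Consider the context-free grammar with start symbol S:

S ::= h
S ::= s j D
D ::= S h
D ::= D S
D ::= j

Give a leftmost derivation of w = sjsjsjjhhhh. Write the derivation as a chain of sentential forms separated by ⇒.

S ⇒ sjD ⇒ sjDS ⇒ sjDSS ⇒ sjShSS ⇒ sjsjDhSS ⇒ sjsjShhSS ⇒ sjsjsjDhhSS ⇒ sjsjsjjhhSS ⇒ sjsjsjjhhhS ⇒ sjsjsjjhhhh

S ⇒ sjD   [S ::= s j D]
sjD ⇒ sjDS   [D ::= D S]
sjDS ⇒ sjDSS   [D ::= D S]
sjDSS ⇒ sjShSS   [D ::= S h]
sjShSS ⇒ sjsjDhSS   [S ::= s j D]
sjsjDhSS ⇒ sjsjShhSS   [D ::= S h]
sjsjShhSS ⇒ sjsjsjDhhSS   [S ::= s j D]
sjsjsjDhhSS ⇒ sjsjsjjhhSS   [D ::= j]
sjsjsjjhhSS ⇒ sjsjsjjhhhS   [S ::= h]
sjsjsjjhhhS ⇒ sjsjsjjhhhh   [S ::= h]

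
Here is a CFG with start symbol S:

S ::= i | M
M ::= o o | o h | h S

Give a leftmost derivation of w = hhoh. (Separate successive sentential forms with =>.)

S => M => hS => hM => hhS => hhM => hhoh

S => M   [S ::= M]
M => hS   [M ::= h S]
hS => hM   [S ::= M]
hM => hhS   [M ::= h S]
hhS => hhM   [S ::= M]
hhM => hhoh   [M ::= o h]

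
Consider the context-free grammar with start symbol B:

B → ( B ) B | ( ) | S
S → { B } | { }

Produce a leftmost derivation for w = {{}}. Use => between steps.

B => S   [B → S]
S => {B}   [S → { B }]
{B} => {S}   [B → S]
{S} => {{}}   [S → { }]

B=>S=>{B}=>{S}=>{{}}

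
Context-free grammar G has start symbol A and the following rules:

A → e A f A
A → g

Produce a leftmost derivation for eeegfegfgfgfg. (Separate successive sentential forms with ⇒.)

A ⇒ eAfA ⇒ eeAfAfA ⇒ eeeAfAfAfA ⇒ eeegfAfAfA ⇒ eeegfeAfAfAfA ⇒ eeegfegfAfAfA ⇒ eeegfegfgfAfA ⇒ eeegfegfgfgfA ⇒ eeegfegfgfgfg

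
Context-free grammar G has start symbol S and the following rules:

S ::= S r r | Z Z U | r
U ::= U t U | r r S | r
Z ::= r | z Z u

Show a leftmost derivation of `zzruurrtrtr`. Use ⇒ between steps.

S ⇒ ZZU   [S ::= Z Z U]
ZZU ⇒ zZuZU   [Z ::= z Z u]
zZuZU ⇒ zzZuuZU   [Z ::= z Z u]
zzZuuZU ⇒ zzruuZU   [Z ::= r]
zzruuZU ⇒ zzruurU   [Z ::= r]
zzruurU ⇒ zzruurUtU   [U ::= U t U]
zzruurUtU ⇒ zzruurUtUtU   [U ::= U t U]
zzruurUtUtU ⇒ zzruurrtUtU   [U ::= r]
zzruurrtUtU ⇒ zzruurrtrtU   [U ::= r]
zzruurrtrtU ⇒ zzruurrtrtr   [U ::= r]

S ⇒ ZZU ⇒ zZuZU ⇒ zzZuuZU ⇒ zzruuZU ⇒ zzruurU ⇒ zzruurUtU ⇒ zzruurUtUtU ⇒ zzruurrtUtU ⇒ zzruurrtrtU ⇒ zzruurrtrtr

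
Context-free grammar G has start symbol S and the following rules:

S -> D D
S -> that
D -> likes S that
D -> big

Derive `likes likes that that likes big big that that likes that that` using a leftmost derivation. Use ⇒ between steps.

S ⇒ D D   [S -> D D]
D D ⇒ likes S that D   [D -> likes S that]
likes S that D ⇒ likes D D that D   [S -> D D]
likes D D that D ⇒ likes likes S that D that D   [D -> likes S that]
likes likes S that D that D ⇒ likes likes that that D that D   [S -> that]
likes likes that that D that D ⇒ likes likes that that likes S that that D   [D -> likes S that]
likes likes that that likes S that that D ⇒ likes likes that that likes D D that that D   [S -> D D]
likes likes that that likes D D that that D ⇒ likes likes that that likes big D that that D   [D -> big]
likes likes that that likes big D that that D ⇒ likes likes that that likes big big that that D   [D -> big]
likes likes that that likes big big that that D ⇒ likes likes that that likes big big that that likes S that   [D -> likes S that]
likes likes that that likes big big that that likes S that ⇒ likes likes that that likes big big that that likes that that   [S -> that]

S ⇒ D D ⇒ likes S that D ⇒ likes D D that D ⇒ likes likes S that D that D ⇒ likes likes that that D that D ⇒ likes likes that that likes S that that D ⇒ likes likes that that likes D D that that D ⇒ likes likes that that likes big D that that D ⇒ likes likes that that likes big big that that D ⇒ likes likes that that likes big big that that likes S that ⇒ likes likes that that likes big big that that likes that that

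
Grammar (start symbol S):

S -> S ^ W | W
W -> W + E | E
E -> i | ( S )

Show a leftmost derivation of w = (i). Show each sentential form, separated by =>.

S => W => E => (S) => (W) => (E) => (i)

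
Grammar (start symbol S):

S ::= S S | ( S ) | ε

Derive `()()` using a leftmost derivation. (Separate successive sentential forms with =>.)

S => SS   [S ::= S S]
SS => SSS   [S ::= S S]
SSS => (S)SS   [S ::= ( S )]
(S)SS => ()SS   [S ::= ε]
()SS => ()S   [S ::= ε]
()S => ()(S)   [S ::= ( S )]
()(S) => ()()   [S ::= ε]

S => SS => SSS => (S)SS => ()SS => ()S => ()(S) => ()()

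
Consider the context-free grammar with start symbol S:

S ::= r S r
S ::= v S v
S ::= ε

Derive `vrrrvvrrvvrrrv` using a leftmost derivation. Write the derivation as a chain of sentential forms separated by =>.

S => vSv   [S ::= v S v]
vSv => vrSrv   [S ::= r S r]
vrSrv => vrrSrrv   [S ::= r S r]
vrrSrrv => vrrrSrrrv   [S ::= r S r]
vrrrSrrrv => vrrrvSvrrrv   [S ::= v S v]
vrrrvSvrrrv => vrrrvvSvvrrrv   [S ::= v S v]
vrrrvvSvvrrrv => vrrrvvrSrvvrrrv   [S ::= r S r]
vrrrvvrSrvvrrrv => vrrrvvrrvvrrrv   [S ::= ε]

S => vSv => vrSrv => vrrSrrv => vrrrSrrrv => vrrrvSvrrrv => vrrrvvSvvrrrv => vrrrvvrSrvvrrrv => vrrrvvrrvvrrrv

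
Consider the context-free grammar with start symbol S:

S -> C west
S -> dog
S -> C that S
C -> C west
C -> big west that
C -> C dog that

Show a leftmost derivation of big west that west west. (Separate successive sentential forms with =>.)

S => C west => C west west => big west that west west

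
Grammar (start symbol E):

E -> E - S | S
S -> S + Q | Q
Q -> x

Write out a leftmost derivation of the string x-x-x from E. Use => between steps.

E => E-S   [E -> E - S]
E-S => E-S-S   [E -> E - S]
E-S-S => S-S-S   [E -> S]
S-S-S => Q-S-S   [S -> Q]
Q-S-S => x-S-S   [Q -> x]
x-S-S => x-Q-S   [S -> Q]
x-Q-S => x-x-S   [Q -> x]
x-x-S => x-x-Q   [S -> Q]
x-x-Q => x-x-x   [Q -> x]

E=>E-S=>E-S-S=>S-S-S=>Q-S-S=>x-S-S=>x-Q-S=>x-x-S=>x-x-Q=>x-x-x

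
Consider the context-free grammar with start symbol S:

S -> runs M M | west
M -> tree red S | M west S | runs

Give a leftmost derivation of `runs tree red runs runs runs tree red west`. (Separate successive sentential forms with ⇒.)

S ⇒ runs M M ⇒ runs tree red S M ⇒ runs tree red runs M M M ⇒ runs tree red runs runs M M ⇒ runs tree red runs runs runs M ⇒ runs tree red runs runs runs tree red S ⇒ runs tree red runs runs runs tree red west

S ⇒ runs M M   [S -> runs M M]
runs M M ⇒ runs tree red S M   [M -> tree red S]
runs tree red S M ⇒ runs tree red runs M M M   [S -> runs M M]
runs tree red runs M M M ⇒ runs tree red runs runs M M   [M -> runs]
runs tree red runs runs M M ⇒ runs tree red runs runs runs M   [M -> runs]
runs tree red runs runs runs M ⇒ runs tree red runs runs runs tree red S   [M -> tree red S]
runs tree red runs runs runs tree red S ⇒ runs tree red runs runs runs tree red west   [S -> west]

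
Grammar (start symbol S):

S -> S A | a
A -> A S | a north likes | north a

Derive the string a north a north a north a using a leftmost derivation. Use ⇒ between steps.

S ⇒ S A ⇒ S A A ⇒ S A A A ⇒ a A A A ⇒ a north a A A ⇒ a north a north a A ⇒ a north a north a north a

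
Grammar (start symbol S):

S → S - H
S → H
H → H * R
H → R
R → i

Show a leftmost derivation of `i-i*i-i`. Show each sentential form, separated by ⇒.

S⇒S-H⇒S-H-H⇒H-H-H⇒R-H-H⇒i-H-H⇒i-H*R-H⇒i-R*R-H⇒i-i*R-H⇒i-i*i-H⇒i-i*i-R⇒i-i*i-i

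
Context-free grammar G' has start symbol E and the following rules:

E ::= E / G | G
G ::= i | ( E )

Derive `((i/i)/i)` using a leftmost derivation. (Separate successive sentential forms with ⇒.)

E ⇒ G ⇒ (E) ⇒ (E/G) ⇒ (G/G) ⇒ ((E)/G) ⇒ ((E/G)/G) ⇒ ((G/G)/G) ⇒ ((i/G)/G) ⇒ ((i/i)/G) ⇒ ((i/i)/i)

E ⇒ G   [E ::= G]
G ⇒ (E)   [G ::= ( E )]
(E) ⇒ (E/G)   [E ::= E / G]
(E/G) ⇒ (G/G)   [E ::= G]
(G/G) ⇒ ((E)/G)   [G ::= ( E )]
((E)/G) ⇒ ((E/G)/G)   [E ::= E / G]
((E/G)/G) ⇒ ((G/G)/G)   [E ::= G]
((G/G)/G) ⇒ ((i/G)/G)   [G ::= i]
((i/G)/G) ⇒ ((i/i)/G)   [G ::= i]
((i/i)/G) ⇒ ((i/i)/i)   [G ::= i]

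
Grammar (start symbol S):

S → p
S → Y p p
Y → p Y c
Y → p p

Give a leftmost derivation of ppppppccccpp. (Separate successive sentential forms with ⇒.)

S⇒Ypp⇒pYcpp⇒ppYccpp⇒pppYcccpp⇒ppppYccccpp⇒ppppppccccpp

S ⇒ Ypp   [S → Y p p]
Ypp ⇒ pYcpp   [Y → p Y c]
pYcpp ⇒ ppYccpp   [Y → p Y c]
ppYccpp ⇒ pppYcccpp   [Y → p Y c]
pppYcccpp ⇒ ppppYccccpp   [Y → p Y c]
ppppYccccpp ⇒ ppppppccccpp   [Y → p p]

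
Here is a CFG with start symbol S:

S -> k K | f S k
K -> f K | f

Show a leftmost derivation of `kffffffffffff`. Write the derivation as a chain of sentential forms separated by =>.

S => kK   [S -> k K]
kK => kfK   [K -> f K]
kfK => kffK   [K -> f K]
kffK => kfffK   [K -> f K]
kfffK => kffffK   [K -> f K]
kffffK => kfffffK   [K -> f K]
kfffffK => kffffffK   [K -> f K]
kffffffK => kfffffffK   [K -> f K]
kfffffffK => kffffffffK   [K -> f K]
kffffffffK => kfffffffffK   [K -> f K]
kfffffffffK => kffffffffffK   [K -> f K]
kffffffffffK => kfffffffffffK   [K -> f K]
kfffffffffffK => kffffffffffff   [K -> f]

S => kK => kfK => kffK => kfffK => kffffK => kfffffK => kffffffK => kfffffffK => kffffffffK => kfffffffffK => kffffffffffK => kfffffffffffK => kffffffffffff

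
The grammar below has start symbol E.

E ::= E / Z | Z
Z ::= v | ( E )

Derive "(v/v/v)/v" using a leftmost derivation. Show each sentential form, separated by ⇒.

E⇒E/Z⇒Z/Z⇒(E)/Z⇒(E/Z)/Z⇒(E/Z/Z)/Z⇒(Z/Z/Z)/Z⇒(v/Z/Z)/Z⇒(v/v/Z)/Z⇒(v/v/v)/Z⇒(v/v/v)/v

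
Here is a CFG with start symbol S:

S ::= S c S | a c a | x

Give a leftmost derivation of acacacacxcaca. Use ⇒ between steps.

S ⇒ ScS ⇒ acacS ⇒ acacScS ⇒ acacacacS ⇒ acacacacScS ⇒ acacacacxcS ⇒ acacacacxcaca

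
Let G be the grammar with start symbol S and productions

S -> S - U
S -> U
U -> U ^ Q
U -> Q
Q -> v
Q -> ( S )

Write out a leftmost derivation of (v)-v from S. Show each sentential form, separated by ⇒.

S ⇒ S-U ⇒ U-U ⇒ Q-U ⇒ (S)-U ⇒ (U)-U ⇒ (Q)-U ⇒ (v)-U ⇒ (v)-Q ⇒ (v)-v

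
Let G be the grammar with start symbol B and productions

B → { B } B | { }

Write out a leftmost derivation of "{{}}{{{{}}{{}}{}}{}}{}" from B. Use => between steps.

B=>{B}B=>{{}}B=>{{}}{B}B=>{{}}{{B}B}B=>{{}}{{{B}B}B}B=>{{}}{{{{}}B}B}B=>{{}}{{{{}}{B}B}B}B=>{{}}{{{{}}{{}}B}B}B=>{{}}{{{{}}{{}}{}}B}B=>{{}}{{{{}}{{}}{}}{}}B=>{{}}{{{{}}{{}}{}}{}}{}

B => {B}B   [B → { B } B]
{B}B => {{}}B   [B → { }]
{{}}B => {{}}{B}B   [B → { B } B]
{{}}{B}B => {{}}{{B}B}B   [B → { B } B]
{{}}{{B}B}B => {{}}{{{B}B}B}B   [B → { B } B]
{{}}{{{B}B}B}B => {{}}{{{{}}B}B}B   [B → { }]
{{}}{{{{}}B}B}B => {{}}{{{{}}{B}B}B}B   [B → { B } B]
{{}}{{{{}}{B}B}B}B => {{}}{{{{}}{{}}B}B}B   [B → { }]
{{}}{{{{}}{{}}B}B}B => {{}}{{{{}}{{}}{}}B}B   [B → { }]
{{}}{{{{}}{{}}{}}B}B => {{}}{{{{}}{{}}{}}{}}B   [B → { }]
{{}}{{{{}}{{}}{}}{}}B => {{}}{{{{}}{{}}{}}{}}{}   [B → { }]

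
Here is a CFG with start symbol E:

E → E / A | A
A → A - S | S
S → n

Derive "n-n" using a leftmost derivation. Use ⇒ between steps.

E ⇒ A   [E → A]
A ⇒ A-S   [A → A - S]
A-S ⇒ S-S   [A → S]
S-S ⇒ n-S   [S → n]
n-S ⇒ n-n   [S → n]

E ⇒ A ⇒ A-S ⇒ S-S ⇒ n-S ⇒ n-n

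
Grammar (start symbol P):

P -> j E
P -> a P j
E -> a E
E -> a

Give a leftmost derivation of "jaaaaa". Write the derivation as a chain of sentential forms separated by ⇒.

P ⇒ jE   [P -> j E]
jE ⇒ jaE   [E -> a E]
jaE ⇒ jaaE   [E -> a E]
jaaE ⇒ jaaaE   [E -> a E]
jaaaE ⇒ jaaaaE   [E -> a E]
jaaaaE ⇒ jaaaaa   [E -> a]

P ⇒ jE ⇒ jaE ⇒ jaaE ⇒ jaaaE ⇒ jaaaaE ⇒ jaaaaa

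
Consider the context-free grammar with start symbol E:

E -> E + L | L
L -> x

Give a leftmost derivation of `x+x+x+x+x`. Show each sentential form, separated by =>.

E => E+L   [E -> E + L]
E+L => E+L+L   [E -> E + L]
E+L+L => E+L+L+L   [E -> E + L]
E+L+L+L => E+L+L+L+L   [E -> E + L]
E+L+L+L+L => L+L+L+L+L   [E -> L]
L+L+L+L+L => x+L+L+L+L   [L -> x]
x+L+L+L+L => x+x+L+L+L   [L -> x]
x+x+L+L+L => x+x+x+L+L   [L -> x]
x+x+x+L+L => x+x+x+x+L   [L -> x]
x+x+x+x+L => x+x+x+x+x   [L -> x]

E => E+L => E+L+L => E+L+L+L => E+L+L+L+L => L+L+L+L+L => x+L+L+L+L => x+x+L+L+L => x+x+x+L+L => x+x+x+x+L => x+x+x+x+x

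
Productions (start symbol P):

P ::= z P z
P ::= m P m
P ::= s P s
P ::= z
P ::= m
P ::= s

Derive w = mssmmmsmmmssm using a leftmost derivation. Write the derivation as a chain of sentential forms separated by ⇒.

P ⇒ mPm ⇒ msPsm ⇒ mssPssm ⇒ mssmPmssm ⇒ mssmmPmmssm ⇒ mssmmmPmmmssm ⇒ mssmmmsmmmssm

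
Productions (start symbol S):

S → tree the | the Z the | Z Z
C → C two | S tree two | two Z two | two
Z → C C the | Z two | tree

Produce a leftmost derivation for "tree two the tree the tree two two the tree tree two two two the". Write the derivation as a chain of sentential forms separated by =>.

S => Z Z => Z two Z => tree two Z => tree two C C the => tree two C two C the => tree two S tree two two C the => tree two Z Z tree two two C the => tree two C C the Z tree two two C the => tree two S tree two C the Z tree two two C the => tree two the Z the tree two C the Z tree two two C the => tree two the tree the tree two C the Z tree two two C the => tree two the tree the tree two two the Z tree two two C the => tree two the tree the tree two two the tree tree two two C the => tree two the tree the tree two two the tree tree two two two the

S => Z Z   [S → Z Z]
Z Z => Z two Z   [Z → Z two]
Z two Z => tree two Z   [Z → tree]
tree two Z => tree two C C the   [Z → C C the]
tree two C C the => tree two C two C the   [C → C two]
tree two C two C the => tree two S tree two two C the   [C → S tree two]
tree two S tree two two C the => tree two Z Z tree two two C the   [S → Z Z]
tree two Z Z tree two two C the => tree two C C the Z tree two two C the   [Z → C C the]
tree two C C the Z tree two two C the => tree two S tree two C the Z tree two two C the   [C → S tree two]
tree two S tree two C the Z tree two two C the => tree two the Z the tree two C the Z tree two two C the   [S → the Z the]
tree two the Z the tree two C the Z tree two two C the => tree two the tree the tree two C the Z tree two two C the   [Z → tree]
tree two the tree the tree two C the Z tree two two C the => tree two the tree the tree two two the Z tree two two C the   [C → two]
tree two the tree the tree two two the Z tree two two C the => tree two the tree the tree two two the tree tree two two C the   [Z → tree]
tree two the tree the tree two two the tree tree two two C the => tree two the tree the tree two two the tree tree two two two the   [C → two]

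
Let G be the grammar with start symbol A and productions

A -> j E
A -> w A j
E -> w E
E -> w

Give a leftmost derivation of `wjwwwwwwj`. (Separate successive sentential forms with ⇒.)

A ⇒ wAj   [A -> w A j]
wAj ⇒ wjEj   [A -> j E]
wjEj ⇒ wjwEj   [E -> w E]
wjwEj ⇒ wjwwEj   [E -> w E]
wjwwEj ⇒ wjwwwEj   [E -> w E]
wjwwwEj ⇒ wjwwwwEj   [E -> w E]
wjwwwwEj ⇒ wjwwwwwEj   [E -> w E]
wjwwwwwEj ⇒ wjwwwwwwj   [E -> w]

A⇒wAj⇒wjEj⇒wjwEj⇒wjwwEj⇒wjwwwEj⇒wjwwwwEj⇒wjwwwwwEj⇒wjwwwwwwj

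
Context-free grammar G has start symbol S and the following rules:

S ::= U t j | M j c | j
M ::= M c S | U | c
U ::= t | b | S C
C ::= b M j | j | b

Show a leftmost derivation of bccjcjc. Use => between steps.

S => Mjc => McSjc => UcSjc => bcSjc => bcMjcjc => bccjcjc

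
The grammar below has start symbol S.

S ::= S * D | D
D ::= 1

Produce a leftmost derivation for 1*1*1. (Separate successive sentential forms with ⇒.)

S ⇒ S*D   [S ::= S * D]
S*D ⇒ S*D*D   [S ::= S * D]
S*D*D ⇒ D*D*D   [S ::= D]
D*D*D ⇒ 1*D*D   [D ::= 1]
1*D*D ⇒ 1*1*D   [D ::= 1]
1*1*D ⇒ 1*1*1   [D ::= 1]

S⇒S*D⇒S*D*D⇒D*D*D⇒1*D*D⇒1*1*D⇒1*1*1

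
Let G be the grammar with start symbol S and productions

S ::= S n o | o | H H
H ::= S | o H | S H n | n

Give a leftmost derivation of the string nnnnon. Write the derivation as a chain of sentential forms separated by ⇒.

S ⇒ HH ⇒ SH ⇒ SnoH ⇒ HHnoH ⇒ SHnoH ⇒ HHHnoH ⇒ nHHnoH ⇒ nnHnoH ⇒ nnnnoH ⇒ nnnnon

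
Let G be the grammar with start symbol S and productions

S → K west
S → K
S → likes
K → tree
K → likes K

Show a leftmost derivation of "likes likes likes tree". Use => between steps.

S => K   [S → K]
K => likes K   [K → likes K]
likes K => likes likes K   [K → likes K]
likes likes K => likes likes likes K   [K → likes K]
likes likes likes K => likes likes likes tree   [K → tree]

S => K => likes K => likes likes K => likes likes likes K => likes likes likes tree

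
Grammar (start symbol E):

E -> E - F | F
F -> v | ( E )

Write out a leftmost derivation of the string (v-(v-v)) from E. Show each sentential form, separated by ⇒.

E ⇒ F ⇒ (E) ⇒ (E-F) ⇒ (F-F) ⇒ (v-F) ⇒ (v-(E)) ⇒ (v-(E-F)) ⇒ (v-(F-F)) ⇒ (v-(v-F)) ⇒ (v-(v-v))

E ⇒ F   [E -> F]
F ⇒ (E)   [F -> ( E )]
(E) ⇒ (E-F)   [E -> E - F]
(E-F) ⇒ (F-F)   [E -> F]
(F-F) ⇒ (v-F)   [F -> v]
(v-F) ⇒ (v-(E))   [F -> ( E )]
(v-(E)) ⇒ (v-(E-F))   [E -> E - F]
(v-(E-F)) ⇒ (v-(F-F))   [E -> F]
(v-(F-F)) ⇒ (v-(v-F))   [F -> v]
(v-(v-F)) ⇒ (v-(v-v))   [F -> v]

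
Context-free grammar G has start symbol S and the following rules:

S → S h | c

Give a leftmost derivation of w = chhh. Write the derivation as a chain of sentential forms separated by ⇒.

S ⇒ Sh ⇒ Shh ⇒ Shhh ⇒ chhh

S ⇒ Sh   [S → S h]
Sh ⇒ Shh   [S → S h]
Shh ⇒ Shhh   [S → S h]
Shhh ⇒ chhh   [S → c]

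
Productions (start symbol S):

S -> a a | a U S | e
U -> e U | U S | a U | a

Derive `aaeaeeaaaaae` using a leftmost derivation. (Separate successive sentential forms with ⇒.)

S ⇒ aUS   [S -> a U S]
aUS ⇒ aaUS   [U -> a U]
aaUS ⇒ aaUSS   [U -> U S]
aaUSS ⇒ aaeUSS   [U -> e U]
aaeUSS ⇒ aaeaUSS   [U -> a U]
aaeaUSS ⇒ aaeaeUSS   [U -> e U]
aaeaeUSS ⇒ aaeaeeUSS   [U -> e U]
aaeaeeUSS ⇒ aaeaeeaSS   [U -> a]
aaeaeeaSS ⇒ aaeaeeaaUSS   [S -> a U S]
aaeaeeaaUSS ⇒ aaeaeeaaaSS   [U -> a]
aaeaeeaaaSS ⇒ aaeaeeaaaaaS   [S -> a a]
aaeaeeaaaaaS ⇒ aaeaeeaaaaae   [S -> e]

S⇒aUS⇒aaUS⇒aaUSS⇒aaeUSS⇒aaeaUSS⇒aaeaeUSS⇒aaeaeeUSS⇒aaeaeeaSS⇒aaeaeeaaUSS⇒aaeaeeaaaSS⇒aaeaeeaaaaaS⇒aaeaeeaaaaae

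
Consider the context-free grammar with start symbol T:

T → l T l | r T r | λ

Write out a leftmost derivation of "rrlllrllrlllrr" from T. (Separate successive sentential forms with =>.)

T => rTr   [T → r T r]
rTr => rrTrr   [T → r T r]
rrTrr => rrlTlrr   [T → l T l]
rrlTlrr => rrllTllrr   [T → l T l]
rrllTllrr => rrlllTlllrr   [T → l T l]
rrlllTlllrr => rrlllrTrlllrr   [T → r T r]
rrlllrTrlllrr => rrlllrlTlrlllrr   [T → l T l]
rrlllrlTlrlllrr => rrlllrllrlllrr   [T → λ]

T => rTr => rrTrr => rrlTlrr => rrllTllrr => rrlllTlllrr => rrlllrTrlllrr => rrlllrlTlrlllrr => rrlllrllrlllrr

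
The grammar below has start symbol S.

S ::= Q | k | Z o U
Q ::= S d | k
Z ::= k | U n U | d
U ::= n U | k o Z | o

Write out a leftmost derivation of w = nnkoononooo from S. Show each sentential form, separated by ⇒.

S ⇒ ZoU ⇒ UnUoU ⇒ nUnUoU ⇒ nnUnUoU ⇒ nnkoZnUoU ⇒ nnkoUnUnUoU ⇒ nnkoonUnUoU ⇒ nnkoononUoU ⇒ nnkoononooU ⇒ nnkoononooo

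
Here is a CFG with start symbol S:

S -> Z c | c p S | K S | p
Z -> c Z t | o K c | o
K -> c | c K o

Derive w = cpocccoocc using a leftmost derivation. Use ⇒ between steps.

S ⇒ cpS   [S -> c p S]
cpS ⇒ cpZc   [S -> Z c]
cpZc ⇒ cpoKcc   [Z -> o K c]
cpoKcc ⇒ cpocKocc   [K -> c K o]
cpocKocc ⇒ cpoccKoocc   [K -> c K o]
cpoccKoocc ⇒ cpocccoocc   [K -> c]

S ⇒ cpS ⇒ cpZc ⇒ cpoKcc ⇒ cpocKocc ⇒ cpoccKoocc ⇒ cpocccoocc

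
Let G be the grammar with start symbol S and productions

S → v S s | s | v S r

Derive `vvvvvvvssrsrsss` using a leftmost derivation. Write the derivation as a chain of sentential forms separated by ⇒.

S ⇒ vSs ⇒ vvSss ⇒ vvvSsss ⇒ vvvvSrsss ⇒ vvvvvSsrsss ⇒ vvvvvvSrsrsss ⇒ vvvvvvvSsrsrsss ⇒ vvvvvvvssrsrsss

S ⇒ vSs   [S → v S s]
vSs ⇒ vvSss   [S → v S s]
vvSss ⇒ vvvSsss   [S → v S s]
vvvSsss ⇒ vvvvSrsss   [S → v S r]
vvvvSrsss ⇒ vvvvvSsrsss   [S → v S s]
vvvvvSsrsss ⇒ vvvvvvSrsrsss   [S → v S r]
vvvvvvSrsrsss ⇒ vvvvvvvSsrsrsss   [S → v S s]
vvvvvvvSsrsrsss ⇒ vvvvvvvssrsrsss   [S → s]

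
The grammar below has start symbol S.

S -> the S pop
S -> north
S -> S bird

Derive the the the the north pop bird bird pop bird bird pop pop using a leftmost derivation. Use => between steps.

S => the S pop   [S -> the S pop]
the S pop => the the S pop pop   [S -> the S pop]
the the S pop pop => the the S bird pop pop   [S -> S bird]
the the S bird pop pop => the the S bird bird pop pop   [S -> S bird]
the the S bird bird pop pop => the the the S pop bird bird pop pop   [S -> the S pop]
the the the S pop bird bird pop pop => the the the S bird pop bird bird pop pop   [S -> S bird]
the the the S bird pop bird bird pop pop => the the the S bird bird pop bird bird pop pop   [S -> S bird]
the the the S bird bird pop bird bird pop pop => the the the the S pop bird bird pop bird bird pop pop   [S -> the S pop]
the the the the S pop bird bird pop bird bird pop pop => the the the the north pop bird bird pop bird bird pop pop   [S -> north]

S => the S pop => the the S pop pop => the the S bird pop pop => the the S bird bird pop pop => the the the S pop bird bird pop pop => the the the S bird pop bird bird pop pop => the the the S bird bird pop bird bird pop pop => the the the the S pop bird bird pop bird bird pop pop => the the the the north pop bird bird pop bird bird pop pop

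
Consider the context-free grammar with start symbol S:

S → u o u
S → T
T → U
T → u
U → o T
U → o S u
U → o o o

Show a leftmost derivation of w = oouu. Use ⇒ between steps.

S ⇒ T   [S → T]
T ⇒ U   [T → U]
U ⇒ oT   [U → o T]
oT ⇒ oU   [T → U]
oU ⇒ ooSu   [U → o S u]
ooSu ⇒ ooTu   [S → T]
ooTu ⇒ oouu   [T → u]

S ⇒ T ⇒ U ⇒ oT ⇒ oU ⇒ ooSu ⇒ ooTu ⇒ oouu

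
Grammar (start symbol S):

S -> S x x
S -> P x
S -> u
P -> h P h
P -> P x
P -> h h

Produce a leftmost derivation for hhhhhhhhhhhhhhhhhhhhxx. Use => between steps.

S => Px => Pxx => hPhxx => hhPhhxx => hhhPhhhxx => hhhhPhhhhxx => hhhhhPhhhhhxx => hhhhhhPhhhhhhxx => hhhhhhhPhhhhhhhxx => hhhhhhhhPhhhhhhhhxx => hhhhhhhhhPhhhhhhhhhxx => hhhhhhhhhhhhhhhhhhhhxx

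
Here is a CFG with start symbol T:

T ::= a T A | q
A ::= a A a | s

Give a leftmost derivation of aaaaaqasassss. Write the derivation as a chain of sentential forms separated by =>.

T => aTA => aaTAA => aaaTAAA => aaaaTAAAA => aaaaaTAAAAA => aaaaaqAAAAA => aaaaaqaAaAAAA => aaaaaqasaAAAA => aaaaaqasasAAA => aaaaaqasassAA => aaaaaqasasssA => aaaaaqasassss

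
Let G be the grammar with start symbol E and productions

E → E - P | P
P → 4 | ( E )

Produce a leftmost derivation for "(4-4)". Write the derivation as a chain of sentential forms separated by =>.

E => P => (E) => (E-P) => (P-P) => (4-P) => (4-4)

E => P   [E → P]
P => (E)   [P → ( E )]
(E) => (E-P)   [E → E - P]
(E-P) => (P-P)   [E → P]
(P-P) => (4-P)   [P → 4]
(4-P) => (4-4)   [P → 4]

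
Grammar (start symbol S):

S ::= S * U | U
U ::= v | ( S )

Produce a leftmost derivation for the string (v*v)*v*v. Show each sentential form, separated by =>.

S => S*U => S*U*U => U*U*U => (S)*U*U => (S*U)*U*U => (U*U)*U*U => (v*U)*U*U => (v*v)*U*U => (v*v)*v*U => (v*v)*v*v

S => S*U   [S ::= S * U]
S*U => S*U*U   [S ::= S * U]
S*U*U => U*U*U   [S ::= U]
U*U*U => (S)*U*U   [U ::= ( S )]
(S)*U*U => (S*U)*U*U   [S ::= S * U]
(S*U)*U*U => (U*U)*U*U   [S ::= U]
(U*U)*U*U => (v*U)*U*U   [U ::= v]
(v*U)*U*U => (v*v)*U*U   [U ::= v]
(v*v)*U*U => (v*v)*v*U   [U ::= v]
(v*v)*v*U => (v*v)*v*v   [U ::= v]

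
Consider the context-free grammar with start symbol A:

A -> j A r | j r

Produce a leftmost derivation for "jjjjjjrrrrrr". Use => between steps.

A => jAr   [A -> j A r]
jAr => jjArr   [A -> j A r]
jjArr => jjjArrr   [A -> j A r]
jjjArrr => jjjjArrrr   [A -> j A r]
jjjjArrrr => jjjjjArrrrr   [A -> j A r]
jjjjjArrrrr => jjjjjjrrrrrr   [A -> j r]

A=>jAr=>jjArr=>jjjArrr=>jjjjArrrr=>jjjjjArrrrr=>jjjjjjrrrrrr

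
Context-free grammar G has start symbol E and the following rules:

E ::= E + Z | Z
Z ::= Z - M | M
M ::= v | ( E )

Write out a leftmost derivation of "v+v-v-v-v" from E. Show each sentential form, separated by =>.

E => E+Z   [E ::= E + Z]
E+Z => Z+Z   [E ::= Z]
Z+Z => M+Z   [Z ::= M]
M+Z => v+Z   [M ::= v]
v+Z => v+Z-M   [Z ::= Z - M]
v+Z-M => v+Z-M-M   [Z ::= Z - M]
v+Z-M-M => v+Z-M-M-M   [Z ::= Z - M]
v+Z-M-M-M => v+M-M-M-M   [Z ::= M]
v+M-M-M-M => v+v-M-M-M   [M ::= v]
v+v-M-M-M => v+v-v-M-M   [M ::= v]
v+v-v-M-M => v+v-v-v-M   [M ::= v]
v+v-v-v-M => v+v-v-v-v   [M ::= v]

E=>E+Z=>Z+Z=>M+Z=>v+Z=>v+Z-M=>v+Z-M-M=>v+Z-M-M-M=>v+M-M-M-M=>v+v-M-M-M=>v+v-v-M-M=>v+v-v-v-M=>v+v-v-v-v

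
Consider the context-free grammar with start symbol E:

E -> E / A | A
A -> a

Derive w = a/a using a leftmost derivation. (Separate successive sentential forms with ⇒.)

E ⇒ E/A ⇒ A/A ⇒ a/A ⇒ a/a

E ⇒ E/A   [E -> E / A]
E/A ⇒ A/A   [E -> A]
A/A ⇒ a/A   [A -> a]
a/A ⇒ a/a   [A -> a]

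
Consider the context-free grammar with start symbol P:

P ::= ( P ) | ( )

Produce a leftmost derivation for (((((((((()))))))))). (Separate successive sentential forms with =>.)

P => (P)   [P ::= ( P )]
(P) => ((P))   [P ::= ( P )]
((P)) => (((P)))   [P ::= ( P )]
(((P))) => ((((P))))   [P ::= ( P )]
((((P)))) => (((((P)))))   [P ::= ( P )]
(((((P))))) => ((((((P))))))   [P ::= ( P )]
((((((P)))))) => (((((((P)))))))   [P ::= ( P )]
(((((((P))))))) => ((((((((P))))))))   [P ::= ( P )]
((((((((P)))))))) => (((((((((P)))))))))   [P ::= ( P )]
(((((((((P))))))))) => (((((((((())))))))))   [P ::= ( )]

P => (P) => ((P)) => (((P))) => ((((P)))) => (((((P))))) => ((((((P)))))) => (((((((P))))))) => ((((((((P)))))))) => (((((((((P))))))))) => (((((((((())))))))))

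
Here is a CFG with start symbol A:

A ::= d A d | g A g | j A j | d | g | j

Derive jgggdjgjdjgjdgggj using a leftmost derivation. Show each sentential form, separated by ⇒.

A ⇒ jAj ⇒ jgAgj ⇒ jggAggj ⇒ jgggAgggj ⇒ jgggdAdgggj ⇒ jgggdjAjdgggj ⇒ jgggdjgAgjdgggj ⇒ jgggdjgjAjgjdgggj ⇒ jgggdjgjdjgjdgggj

A ⇒ jAj   [A ::= j A j]
jAj ⇒ jgAgj   [A ::= g A g]
jgAgj ⇒ jggAggj   [A ::= g A g]
jggAggj ⇒ jgggAgggj   [A ::= g A g]
jgggAgggj ⇒ jgggdAdgggj   [A ::= d A d]
jgggdAdgggj ⇒ jgggdjAjdgggj   [A ::= j A j]
jgggdjAjdgggj ⇒ jgggdjgAgjdgggj   [A ::= g A g]
jgggdjgAgjdgggj ⇒ jgggdjgjAjgjdgggj   [A ::= j A j]
jgggdjgjAjgjdgggj ⇒ jgggdjgjdjgjdgggj   [A ::= d]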